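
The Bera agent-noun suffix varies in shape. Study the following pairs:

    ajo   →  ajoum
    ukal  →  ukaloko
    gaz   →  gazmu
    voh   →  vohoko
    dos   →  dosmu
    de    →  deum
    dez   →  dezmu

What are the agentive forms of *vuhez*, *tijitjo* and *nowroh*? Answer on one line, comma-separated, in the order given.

vuhezmu, tijitjoum, nowrohoko

The suffix is conditioned by the final sound: -mu when the stem ends in a sibilant (*gaz*, *dos*, *dez*); -oko when the stem ends in a non-sibilant consonant (*ukal*, *voh*); -um when the stem ends in a vowel (*ajo*, *de*).
Since the final sound of *vuhez* is /z/ (a sibilant), it takes -mu, giving *vuhezmu*.
*tijitjo* — final sound /o/ (a vowel) → -um → *tijitjoum*.
Since the final sound of *nowroh* is /h/ (a non-sibilant consonant), it takes -oko, giving *nowrohoko*.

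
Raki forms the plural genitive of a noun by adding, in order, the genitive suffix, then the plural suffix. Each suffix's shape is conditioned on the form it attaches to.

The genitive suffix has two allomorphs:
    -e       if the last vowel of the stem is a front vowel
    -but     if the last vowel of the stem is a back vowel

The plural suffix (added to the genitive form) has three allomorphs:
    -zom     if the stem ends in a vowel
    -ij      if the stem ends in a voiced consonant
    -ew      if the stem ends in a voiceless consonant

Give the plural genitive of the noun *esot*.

esotbutew

*esot* — last vowel /o/ (a back vowel) → -but → *esotbut*.
The genitive form *esotbut* — final sound /t/ (a voiceless consonant) → -ew → *esotbutew*.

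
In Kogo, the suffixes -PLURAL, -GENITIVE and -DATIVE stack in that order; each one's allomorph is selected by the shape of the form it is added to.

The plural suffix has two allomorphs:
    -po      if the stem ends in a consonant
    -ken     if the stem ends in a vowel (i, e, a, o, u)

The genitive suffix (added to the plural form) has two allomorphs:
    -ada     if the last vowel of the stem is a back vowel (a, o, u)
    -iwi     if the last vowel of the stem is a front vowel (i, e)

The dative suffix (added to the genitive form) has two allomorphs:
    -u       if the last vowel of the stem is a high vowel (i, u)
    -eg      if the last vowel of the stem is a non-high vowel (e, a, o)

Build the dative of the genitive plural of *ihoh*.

ihohpoadaeg

The final sound of *ihoh* is /h/, which is a consonant, so the plural suffix is -po, giving *ihohpo*.
The last vowel of the plural form *ihohpo* is /o/, which is a back vowel, so the genitive suffix is -ada, giving *ihohpoada*.
The genitive form *ihohpoada*: last vowel = /a/, a non-high vowel → -eg → *ihohpoadaeg*.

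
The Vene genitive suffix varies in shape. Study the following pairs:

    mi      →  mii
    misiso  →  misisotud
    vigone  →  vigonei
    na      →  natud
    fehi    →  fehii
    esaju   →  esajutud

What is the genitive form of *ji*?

jii

The suffix is conditioned by the last vowel: -i when the last vowel of the stem is a front vowel (*mi*, *vigone*, *fehi*); -tud when the last vowel of the stem is a back vowel (*misiso*, *na*, *esaju*).
*ji* — last vowel /i/ (a front vowel) → -i → *jii*.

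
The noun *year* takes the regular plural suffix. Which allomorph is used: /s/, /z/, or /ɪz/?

The stem *year* ends in a voiced non-sibilant sound.
The plural suffix surfaces as /ɪz/ after sibilants, /s/ after other voiceless consonants, and /z/ after other voiced sounds.
So the plural -s on *year* is pronounced /z/.

/z/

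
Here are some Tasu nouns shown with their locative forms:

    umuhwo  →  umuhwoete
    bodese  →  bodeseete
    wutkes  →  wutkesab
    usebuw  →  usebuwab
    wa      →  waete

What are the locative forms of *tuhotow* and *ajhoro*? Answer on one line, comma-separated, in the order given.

tuhotowab, ajhoroete

The suffix is conditioned by the final sound: -ab when the stem ends in a consonant (*wutkes*, *usebuw*); -ete when the stem ends in a vowel (*umuhwo*, *bodese*, *wa*).
*tuhotow* — final sound /w/ (a consonant) → -ab → *tuhotowab*.
The final sound of *ajhoro* is /o/, which is a vowel, so the suffix is -ete, giving *ajhoroete*.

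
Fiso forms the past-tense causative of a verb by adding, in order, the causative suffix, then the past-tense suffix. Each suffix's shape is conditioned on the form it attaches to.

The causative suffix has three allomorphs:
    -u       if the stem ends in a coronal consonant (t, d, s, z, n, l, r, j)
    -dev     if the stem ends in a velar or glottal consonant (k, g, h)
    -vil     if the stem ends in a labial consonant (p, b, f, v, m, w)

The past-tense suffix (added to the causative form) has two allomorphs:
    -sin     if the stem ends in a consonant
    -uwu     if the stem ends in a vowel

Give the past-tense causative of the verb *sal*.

*sal*: final consonant = /l/, coronal → -u → *salu*.
The final sound of the causative form *salu* is /u/, which is a vowel, so the past-tense suffix is -uwu, giving *saluuwu*.

saluuwu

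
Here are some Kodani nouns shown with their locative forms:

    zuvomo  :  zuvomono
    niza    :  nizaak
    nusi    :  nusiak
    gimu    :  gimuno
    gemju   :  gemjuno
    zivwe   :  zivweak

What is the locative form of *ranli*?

The alternation tracks the last vowel of the stem — -no when the last vowel of the stem is a rounded vowel (*zuvomo*, *gimu*, *gemju*); -ak when the last vowel of the stem is an unrounded vowel (*niza*, *nusi*, *zivwe*).
*ranli*: last vowel = /i/, an unrounded vowel → -ak → *ranliak*.

ranliak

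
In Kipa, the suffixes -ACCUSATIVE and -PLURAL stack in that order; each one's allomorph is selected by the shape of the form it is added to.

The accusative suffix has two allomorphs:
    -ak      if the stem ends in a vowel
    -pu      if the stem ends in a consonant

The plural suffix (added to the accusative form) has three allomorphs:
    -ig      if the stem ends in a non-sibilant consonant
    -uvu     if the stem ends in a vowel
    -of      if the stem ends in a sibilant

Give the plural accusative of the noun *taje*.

tajeakig

*taje* — final sound /e/ (a vowel) → -ak → *tajeak*.
Since the final sound of the accusative form *tajeak* is /k/ (a non-sibilant consonant), it takes -ig, giving *tajeakig*.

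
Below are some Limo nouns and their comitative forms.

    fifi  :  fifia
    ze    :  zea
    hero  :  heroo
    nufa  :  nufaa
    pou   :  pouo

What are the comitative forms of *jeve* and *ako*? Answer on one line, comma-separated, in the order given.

The alternation tracks the last vowel of the stem — -o when the last vowel of the stem is a rounded vowel (*hero*, *pou*); -a when the last vowel of the stem is an unrounded vowel (*fifi*, *ze*, *nufa*).
The last vowel of *jeve* is /e/, which is an unrounded vowel, so the suffix is -a, giving *jevea*.
*ako*: last vowel = /o/, a rounded vowel → -o → *akoo*.

jevea, akoo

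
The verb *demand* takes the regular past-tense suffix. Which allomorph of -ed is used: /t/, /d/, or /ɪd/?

/ɪd/

The stem *demand* ends in /t/ or /d/.
The -ed suffix is realized as /ɪd/ after /t, d/; as /t/ after other voiceless consonants; and as /d/ after other voiced sounds.
So -ed on *demand* is pronounced /ɪd/.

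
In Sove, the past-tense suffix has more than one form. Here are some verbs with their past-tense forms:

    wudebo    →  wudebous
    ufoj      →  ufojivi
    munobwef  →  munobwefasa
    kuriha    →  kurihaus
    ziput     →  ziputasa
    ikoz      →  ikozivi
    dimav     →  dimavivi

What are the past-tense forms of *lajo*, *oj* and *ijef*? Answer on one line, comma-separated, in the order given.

The suffix is conditioned by the final sound: -asa when the stem ends in a voiceless consonant (*munobwef*, *ziput*); -ivi when the stem ends in a voiced consonant (*ufoj*, *ikoz*, *dimav*); -us when the stem ends in a vowel (*wudebo*, *kuriha*).
The final sound of *lajo* is /o/, which is a vowel, so the suffix is -us, giving *lajous*.
*oj* — final sound /j/ (a voiced consonant) → -ivi → *ojivi*.
*ijef*: final sound = /f/, a voiceless consonant → -asa → *ijefasa*.

lajous, ojivi, ijefasa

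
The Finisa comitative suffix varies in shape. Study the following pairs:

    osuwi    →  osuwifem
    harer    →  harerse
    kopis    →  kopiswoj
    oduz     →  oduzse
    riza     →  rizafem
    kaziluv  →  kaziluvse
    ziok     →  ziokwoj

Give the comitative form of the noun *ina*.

Looking at the final sound of each stem: -woj when the stem ends in a voiceless consonant (*kopis*, *ziok*); -se when the stem ends in a voiced consonant (*harer*, *oduz*, *kaziluv*); -fem when the stem ends in a vowel (*osuwi*, *riza*).
*ina*: final sound = /a/, a vowel → -fem → *inafem*.

inafem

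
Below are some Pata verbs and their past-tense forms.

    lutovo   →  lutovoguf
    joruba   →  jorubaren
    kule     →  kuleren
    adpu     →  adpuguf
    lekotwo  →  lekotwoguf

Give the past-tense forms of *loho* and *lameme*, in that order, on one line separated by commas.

The suffix is conditioned by the last vowel: -guf when the last vowel of the stem is a rounded vowel (*lutovo*, *adpu*, *lekotwo*); -ren when the last vowel of the stem is an unrounded vowel (*joruba*, *kule*).
*loho* — last vowel /o/ (a rounded vowel) → -guf → *lohoguf*.
The last vowel of *lameme* is /e/, which is an unrounded vowel, so the suffix is -ren, giving *lamemeren*.

lohoguf, lamemeren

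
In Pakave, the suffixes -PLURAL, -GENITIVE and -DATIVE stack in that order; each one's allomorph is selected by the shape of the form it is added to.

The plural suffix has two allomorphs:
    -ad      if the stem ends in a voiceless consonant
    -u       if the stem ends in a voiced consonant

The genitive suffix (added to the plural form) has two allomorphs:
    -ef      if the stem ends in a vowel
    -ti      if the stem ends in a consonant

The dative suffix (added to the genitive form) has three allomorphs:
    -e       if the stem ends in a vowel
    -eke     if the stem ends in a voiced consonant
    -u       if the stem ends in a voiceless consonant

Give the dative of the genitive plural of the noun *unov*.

unovuefu

Since the final consonant of *unov* is /v/ (voiced), it takes -u, giving *unovu*.
Since the final sound of the plural form *unovu* is /u/ (a vowel), it takes -ef, giving *unovuef*.
The final sound of the genitive form *unovuef* is /f/, which is a voiceless consonant, so the dative suffix is -u, giving *unovuefu*.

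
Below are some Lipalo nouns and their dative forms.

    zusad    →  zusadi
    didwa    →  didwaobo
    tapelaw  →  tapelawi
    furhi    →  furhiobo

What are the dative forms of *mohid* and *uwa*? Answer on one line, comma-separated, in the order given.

The alternation tracks the final sound of the stem — -i when the stem ends in a consonant (*zusad*, *tapelaw*); -obo when the stem ends in a vowel (*didwa*, *furhi*).
*mohid* — final sound /d/ (a consonant) → -i → *mohidi*.
The final sound of *uwa* is /a/, which is a vowel, so the suffix is -obo, giving *uwaobo*.

mohidi, uwaobo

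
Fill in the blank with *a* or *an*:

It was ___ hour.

The indefinite article is chosen by the initial *sound* of the following word, not its spelling.
*hour* begins with the sound /aʊ/ (silent h) — a vowel sound.
So the article is *an*: It was an hour.

an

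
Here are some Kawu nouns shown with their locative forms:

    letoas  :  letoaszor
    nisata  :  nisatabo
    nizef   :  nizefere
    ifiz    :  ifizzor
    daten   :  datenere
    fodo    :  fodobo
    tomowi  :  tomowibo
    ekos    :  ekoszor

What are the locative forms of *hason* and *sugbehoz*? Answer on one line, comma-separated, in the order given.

Looking at the final sound of each stem: -zor when the stem ends in a sibilant (*letoas*, *ifiz*, *ekos*); -ere when the stem ends in a non-sibilant consonant (*nizef*, *daten*); -bo when the stem ends in a vowel (*nisata*, *fodo*, *tomowi*).
*hason* — final sound /n/ (a non-sibilant consonant) → -ere → *hasonere*.
*sugbehoz*: final sound = /z/, a sibilant → -zor → *sugbehozzor*.

hasonere, sugbehozzor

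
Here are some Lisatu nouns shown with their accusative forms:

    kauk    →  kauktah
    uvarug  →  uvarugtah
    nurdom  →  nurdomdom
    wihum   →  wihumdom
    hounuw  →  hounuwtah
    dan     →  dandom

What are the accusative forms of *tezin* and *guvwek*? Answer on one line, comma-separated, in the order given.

The suffix is conditioned by the final consonant: -dom when the stem ends in a nasal (*nurdom*, *wihum*, *dan*); -tah when the stem ends in a non-nasal consonant (*kauk*, *uvarug*, *hounuw*).
Since the final consonant of *tezin* is /n/ (a nasal), it takes -dom, giving *tezindom*.
Since the final consonant of *guvwek* is /k/ (non-nasal), it takes -tah, giving *guvwektah*.

tezindom, guvwektah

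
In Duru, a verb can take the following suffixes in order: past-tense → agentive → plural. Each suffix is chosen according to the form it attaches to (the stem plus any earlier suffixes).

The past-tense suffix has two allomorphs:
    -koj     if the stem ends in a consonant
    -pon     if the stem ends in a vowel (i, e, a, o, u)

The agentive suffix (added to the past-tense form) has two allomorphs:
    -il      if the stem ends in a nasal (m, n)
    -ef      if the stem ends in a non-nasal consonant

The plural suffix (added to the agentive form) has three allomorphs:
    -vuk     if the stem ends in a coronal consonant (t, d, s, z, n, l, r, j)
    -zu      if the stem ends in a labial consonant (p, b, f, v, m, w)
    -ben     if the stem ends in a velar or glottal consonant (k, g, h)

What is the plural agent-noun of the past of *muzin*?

muzinkojefzu

The final sound of *muzin* is /n/, which is a consonant, so the past-tense suffix is -koj, giving *muzinkoj*.
The final consonant of the past-tense form *muzinkoj* is /j/, which is non-nasal, so the agentive suffix is -ef, giving *muzinkojef*.
The agentive form *muzinkojef* — final consonant /f/ (labial) → -zu → *muzinkojefzu*.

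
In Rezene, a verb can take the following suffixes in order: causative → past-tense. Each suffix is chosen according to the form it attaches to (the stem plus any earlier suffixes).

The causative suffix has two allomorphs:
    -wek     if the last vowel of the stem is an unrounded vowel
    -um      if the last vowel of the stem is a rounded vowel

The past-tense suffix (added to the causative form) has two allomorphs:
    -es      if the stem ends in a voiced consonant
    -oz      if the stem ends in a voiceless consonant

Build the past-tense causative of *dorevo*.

Since the last vowel of *dorevo* is /o/ (a rounded vowel), it takes -um, giving *dorevoum*.
The final consonant of the causative form *dorevoum* is /m/, which is voiced, so the past-tense suffix is -es, giving *dorevoumes*.

dorevoumes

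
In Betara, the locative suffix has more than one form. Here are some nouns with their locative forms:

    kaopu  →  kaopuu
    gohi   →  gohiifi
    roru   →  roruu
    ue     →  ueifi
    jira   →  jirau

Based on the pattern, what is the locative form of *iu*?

iuu

Looking at the last vowel of each stem: -ifi when the last vowel of the stem is a front vowel (*gohi*, *ue*); -u when the last vowel of the stem is a back vowel (*kaopu*, *roru*, *jira*).
Since the last vowel of *iu* is /u/ (a back vowel), it takes -u, giving *iuu*.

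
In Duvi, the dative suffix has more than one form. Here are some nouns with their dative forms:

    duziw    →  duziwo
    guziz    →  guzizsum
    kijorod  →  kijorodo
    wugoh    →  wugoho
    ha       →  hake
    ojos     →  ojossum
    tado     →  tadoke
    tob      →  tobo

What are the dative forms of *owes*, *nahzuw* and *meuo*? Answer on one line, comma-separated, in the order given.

owessum, nahzuwo, meuoke

The pattern is sibilance of the final sound: -sum when the stem ends in a sibilant (*guziz*, *ojos*); -o when the stem ends in a non-sibilant consonant (*duziw*, *kijorod*, *wugoh*, *tob*); -ke when the stem ends in a vowel (*ha*, *tado*).
*owes* — final sound /s/ (a sibilant) → -sum → *owessum*.
*nahzuw* — final sound /w/ (a non-sibilant consonant) → -o → *nahzuwo*.
Since the final sound of *meuo* is /o/ (a vowel), it takes -ke, giving *meuoke*.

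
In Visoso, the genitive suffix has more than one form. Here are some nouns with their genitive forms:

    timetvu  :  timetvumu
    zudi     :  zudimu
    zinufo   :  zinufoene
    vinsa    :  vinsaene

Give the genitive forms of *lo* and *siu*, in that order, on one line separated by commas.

loene, siumu

The alternation tracks the last vowel of the stem — -mu when the last vowel of the stem is a high vowel (*timetvu*, *zudi*); -ene when the last vowel of the stem is a non-high vowel (*zinufo*, *vinsa*).
Since the last vowel of *lo* is /o/ (a non-high vowel), it takes -ene, giving *loene*.
Since the last vowel of *siu* is /u/ (a high vowel), it takes -mu, giving *siumu*.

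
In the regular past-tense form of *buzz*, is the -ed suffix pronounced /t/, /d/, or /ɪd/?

The stem *buzz* ends in a voiced sound other than /d/.
The -ed suffix is realized as /ɪd/ after /t, d/; as /t/ after other voiceless consonants; and as /d/ after other voiced sounds.
So -ed on *buzz* is pronounced /d/.

/d/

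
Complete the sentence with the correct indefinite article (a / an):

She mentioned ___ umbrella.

The indefinite article is chosen by the initial *sound* of the following word, not its spelling.
*umbrella* begins with the sound /ʌ/ (u pronounced /ʌ/) — a vowel sound.
So the article is *an*: She mentioned an umbrella.

an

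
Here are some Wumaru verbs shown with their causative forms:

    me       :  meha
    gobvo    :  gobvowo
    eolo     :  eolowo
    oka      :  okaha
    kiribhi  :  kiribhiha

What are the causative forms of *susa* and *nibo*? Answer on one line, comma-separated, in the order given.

susaha, nibowo

The suffix is conditioned by the last vowel: -wo when the last vowel of the stem is a rounded vowel (*gobvo*, *eolo*); -ha when the last vowel of the stem is an unrounded vowel (*me*, *oka*, *kiribhi*).
Since the last vowel of *susa* is /a/ (an unrounded vowel), it takes -ha, giving *susaha*.
*nibo* — last vowel /o/ (a rounded vowel) → -wo → *nibowo*.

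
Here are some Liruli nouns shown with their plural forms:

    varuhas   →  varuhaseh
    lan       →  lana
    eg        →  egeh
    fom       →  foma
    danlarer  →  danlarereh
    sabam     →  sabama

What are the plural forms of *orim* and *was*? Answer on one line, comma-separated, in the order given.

orima, waseh

Looking at the final consonant of each stem: -a when the stem ends in a nasal (*lan*, *fom*, *sabam*); -eh when the stem ends in a non-nasal consonant (*varuhas*, *eg*, *danlarer*).
Since the final consonant of *orim* is /m/ (a nasal), it takes -a, giving *orima*.
The final consonant of *was* is /s/, which is non-nasal, so the suffix is -eh, giving *waseh*.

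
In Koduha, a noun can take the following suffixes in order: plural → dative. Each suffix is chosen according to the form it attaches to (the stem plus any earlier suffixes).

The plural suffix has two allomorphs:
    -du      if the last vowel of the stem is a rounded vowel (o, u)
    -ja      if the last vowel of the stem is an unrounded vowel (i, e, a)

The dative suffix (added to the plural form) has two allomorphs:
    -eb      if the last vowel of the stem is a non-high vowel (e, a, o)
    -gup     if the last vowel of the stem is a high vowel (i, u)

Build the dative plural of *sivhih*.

*sivhih* — last vowel /i/ (an unrounded vowel) → -ja → *sivhihja*.
The plural form *sivhihja*: last vowel = /a/, a non-high vowel → -eb → *sivhihjaeb*.

sivhihjaeb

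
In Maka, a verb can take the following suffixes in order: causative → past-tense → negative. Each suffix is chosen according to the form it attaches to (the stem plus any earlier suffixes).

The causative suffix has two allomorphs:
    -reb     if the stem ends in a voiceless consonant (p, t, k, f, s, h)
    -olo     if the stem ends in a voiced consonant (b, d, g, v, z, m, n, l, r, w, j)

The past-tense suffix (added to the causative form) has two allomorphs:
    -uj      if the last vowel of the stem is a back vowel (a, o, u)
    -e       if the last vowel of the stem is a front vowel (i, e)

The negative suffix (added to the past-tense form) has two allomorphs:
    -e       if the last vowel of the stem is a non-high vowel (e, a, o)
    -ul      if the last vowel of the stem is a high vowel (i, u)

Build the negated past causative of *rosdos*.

*rosdos* — final consonant /s/ (voiceless) → -reb → *rosdosreb*.
Since the last vowel of the causative form *rosdosreb* is /e/ (a front vowel), it takes -e, giving *rosdosrebe*.
The past-tense form *rosdosrebe*: last vowel = /e/, a non-high vowel → -e → *rosdosrebee*.

rosdosrebee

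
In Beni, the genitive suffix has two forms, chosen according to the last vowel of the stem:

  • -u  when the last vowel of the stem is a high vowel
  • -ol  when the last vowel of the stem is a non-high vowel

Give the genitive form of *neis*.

neisu

The last vowel of *neis* is /i/, which is a high vowel, so the suffix is -u, giving *neisu*.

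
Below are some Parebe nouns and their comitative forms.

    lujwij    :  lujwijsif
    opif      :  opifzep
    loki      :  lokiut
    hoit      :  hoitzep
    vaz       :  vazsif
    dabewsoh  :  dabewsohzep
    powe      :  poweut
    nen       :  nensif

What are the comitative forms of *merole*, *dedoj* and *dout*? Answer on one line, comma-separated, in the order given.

The alternation tracks the final sound of the stem — -zep when the stem ends in a voiceless consonant (*opif*, *hoit*, *dabewsoh*); -sif when the stem ends in a voiced consonant (*lujwij*, *vaz*, *nen*); -ut when the stem ends in a vowel (*loki*, *powe*).
Since the final sound of *merole* is /e/ (a vowel), it takes -ut, giving *meroleut*.
*dedoj*: final sound = /j/, a voiced consonant → -sif → *dedojsif*.
*dout*: final sound = /t/, a voiceless consonant → -zep → *doutzep*.

meroleut, dedojsif, doutzep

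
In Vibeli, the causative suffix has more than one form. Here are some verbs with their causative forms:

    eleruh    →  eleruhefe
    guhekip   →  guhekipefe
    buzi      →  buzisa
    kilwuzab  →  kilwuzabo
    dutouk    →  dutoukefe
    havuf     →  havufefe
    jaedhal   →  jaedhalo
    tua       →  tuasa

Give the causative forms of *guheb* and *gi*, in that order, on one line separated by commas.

guhebo, gisa

The pattern is voicing of the final sound: -efe when the stem ends in a voiceless consonant (*eleruh*, *guhekip*, *dutouk*, *havuf*); -o when the stem ends in a voiced consonant (*kilwuzab*, *jaedhal*); -sa when the stem ends in a vowel (*buzi*, *tua*).
*guheb* — final sound /b/ (a voiced consonant) → -o → *guhebo*.
The final sound of *gi* is /i/, which is a vowel, so the suffix is -sa, giving *gisa*.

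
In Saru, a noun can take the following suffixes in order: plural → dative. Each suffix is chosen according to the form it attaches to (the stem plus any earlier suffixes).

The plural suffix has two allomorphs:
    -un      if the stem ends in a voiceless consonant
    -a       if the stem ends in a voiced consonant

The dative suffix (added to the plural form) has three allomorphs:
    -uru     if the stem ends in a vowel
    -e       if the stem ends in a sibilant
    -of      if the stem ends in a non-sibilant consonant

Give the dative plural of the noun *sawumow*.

sawumowauru

The final consonant of *sawumow* is /w/, which is voiced, so the plural suffix is -a, giving *sawumowa*.
The final sound of the plural form *sawumowa* is /a/, which is a vowel, so the dative suffix is -uru, giving *sawumowauru*.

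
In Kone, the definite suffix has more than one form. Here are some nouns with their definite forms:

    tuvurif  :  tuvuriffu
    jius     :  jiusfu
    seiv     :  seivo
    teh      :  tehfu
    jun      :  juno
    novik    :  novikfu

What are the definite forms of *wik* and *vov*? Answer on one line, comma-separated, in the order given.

Looking at the final consonant of each stem: -fu when the stem ends in a voiceless consonant (*tuvurif*, *jius*, *teh*, *novik*); -o when the stem ends in a voiced consonant (*seiv*, *jun*).
The final consonant of *wik* is /k/, which is voiceless, so the suffix is -fu, giving *wikfu*.
Since the final consonant of *vov* is /v/ (voiced), it takes -o, giving *vovo*.

wikfu, vovo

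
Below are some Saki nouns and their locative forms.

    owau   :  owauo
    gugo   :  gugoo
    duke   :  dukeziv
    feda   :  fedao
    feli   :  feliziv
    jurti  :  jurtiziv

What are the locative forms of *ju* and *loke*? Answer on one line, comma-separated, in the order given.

The alternation tracks the last vowel of the stem — -ziv when the last vowel of the stem is a front vowel (*duke*, *feli*, *jurti*); -o when the last vowel of the stem is a back vowel (*owau*, *gugo*, *feda*).
*ju* — last vowel /u/ (a back vowel) → -o → *juo*.
Since the last vowel of *loke* is /e/ (a front vowel), it takes -ziv, giving *lokeziv*.

juo, lokeziv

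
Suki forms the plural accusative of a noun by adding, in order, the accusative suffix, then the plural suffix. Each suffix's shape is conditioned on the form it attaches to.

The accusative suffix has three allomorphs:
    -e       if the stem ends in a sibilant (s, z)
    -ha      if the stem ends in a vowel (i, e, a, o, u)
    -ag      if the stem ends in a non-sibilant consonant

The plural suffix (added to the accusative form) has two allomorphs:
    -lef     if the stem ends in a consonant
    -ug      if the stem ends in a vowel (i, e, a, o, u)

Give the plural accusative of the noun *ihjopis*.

The final sound of *ihjopis* is /s/, which is a sibilant, so the accusative suffix is -e, giving *ihjopise*.
The final sound of the accusative form *ihjopise* is /e/, which is a vowel, so the plural suffix is -ug, giving *ihjopiseug*.

ihjopiseug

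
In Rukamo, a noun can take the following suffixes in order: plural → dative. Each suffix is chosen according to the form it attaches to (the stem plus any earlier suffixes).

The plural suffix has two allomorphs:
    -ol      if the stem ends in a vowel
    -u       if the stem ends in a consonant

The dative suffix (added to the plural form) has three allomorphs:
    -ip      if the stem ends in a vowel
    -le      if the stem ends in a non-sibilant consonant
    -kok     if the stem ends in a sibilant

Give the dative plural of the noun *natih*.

Since the final sound of *natih* is /h/ (a consonant), it takes -u, giving *natihu*.
The plural form *natihu*: final sound = /u/, a vowel → -ip → *natihuip*.

natihuip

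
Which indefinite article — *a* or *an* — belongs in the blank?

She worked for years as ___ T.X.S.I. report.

a

The indefinite article is chosen by the initial *sound* of the following word, not its spelling.
The initialism *T.X.S.I.* is read letter by letter; the first letter, T, is pronounced /tiː/, which begins with a consonant sound.
So the article is *a*: She worked for years as a T.X.S.I. report.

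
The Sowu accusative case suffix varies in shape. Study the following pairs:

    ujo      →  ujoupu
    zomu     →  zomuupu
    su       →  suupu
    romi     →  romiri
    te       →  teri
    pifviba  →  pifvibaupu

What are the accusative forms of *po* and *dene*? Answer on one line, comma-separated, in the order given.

poupu, deneri

The suffix is conditioned by the last vowel: -ri when the last vowel of the stem is a front vowel (*romi*, *te*); -upu when the last vowel of the stem is a back vowel (*ujo*, *zomu*, *su*, *pifviba*).
*po* — last vowel /o/ (a back vowel) → -upu → *poupu*.
*dene*: last vowel = /e/, a front vowel → -ri → *deneri*.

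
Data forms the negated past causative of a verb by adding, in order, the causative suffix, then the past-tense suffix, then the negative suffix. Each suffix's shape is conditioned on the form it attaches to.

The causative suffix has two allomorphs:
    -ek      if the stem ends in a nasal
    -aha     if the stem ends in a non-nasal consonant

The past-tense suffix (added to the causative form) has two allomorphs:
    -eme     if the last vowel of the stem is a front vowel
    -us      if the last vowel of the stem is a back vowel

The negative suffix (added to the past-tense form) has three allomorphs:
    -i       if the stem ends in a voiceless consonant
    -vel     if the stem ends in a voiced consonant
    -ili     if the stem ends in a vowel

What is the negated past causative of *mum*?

mumekemeili

*mum*: final consonant = /m/, a nasal → -ek → *mumek*.
Since the last vowel of the causative form *mumek* is /e/ (a front vowel), it takes -eme, giving *mumekeme*.
Since the final sound of the past-tense form *mumekeme* is /e/ (a vowel), it takes -ili, giving *mumekemeili*.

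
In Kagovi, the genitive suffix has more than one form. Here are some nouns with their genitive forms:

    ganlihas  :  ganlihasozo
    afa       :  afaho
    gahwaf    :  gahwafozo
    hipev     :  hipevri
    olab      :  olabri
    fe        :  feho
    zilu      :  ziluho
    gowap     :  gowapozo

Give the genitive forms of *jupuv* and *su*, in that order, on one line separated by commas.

The suffix is conditioned by the final sound: -ozo when the stem ends in a voiceless consonant (*ganlihas*, *gahwaf*, *gowap*); -ri when the stem ends in a voiced consonant (*hipev*, *olab*); -ho when the stem ends in a vowel (*afa*, *fe*, *zilu*).
The final sound of *jupuv* is /v/, which is a voiced consonant, so the suffix is -ri, giving *jupuvri*.
*su*: final sound = /u/, a vowel → -ho → *suho*.

jupuvri, suho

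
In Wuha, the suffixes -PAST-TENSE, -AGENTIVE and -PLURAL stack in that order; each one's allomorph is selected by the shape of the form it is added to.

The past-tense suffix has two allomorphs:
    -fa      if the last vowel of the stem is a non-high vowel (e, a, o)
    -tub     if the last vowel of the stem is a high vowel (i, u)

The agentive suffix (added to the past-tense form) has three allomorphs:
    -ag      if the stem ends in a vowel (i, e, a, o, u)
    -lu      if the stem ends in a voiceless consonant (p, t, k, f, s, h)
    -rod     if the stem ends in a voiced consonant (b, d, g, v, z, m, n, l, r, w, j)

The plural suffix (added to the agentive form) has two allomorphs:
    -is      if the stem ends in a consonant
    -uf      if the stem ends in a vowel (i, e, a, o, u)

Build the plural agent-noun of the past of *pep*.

pepfaagis

*pep*: last vowel = /e/, a non-high vowel → -fa → *pepfa*.
Since the final sound of the past-tense form *pepfa* is /a/ (a vowel), it takes -ag, giving *pepfaag*.
The agentive form *pepfaag* — final sound /g/ (a consonant) → -is → *pepfaagis*.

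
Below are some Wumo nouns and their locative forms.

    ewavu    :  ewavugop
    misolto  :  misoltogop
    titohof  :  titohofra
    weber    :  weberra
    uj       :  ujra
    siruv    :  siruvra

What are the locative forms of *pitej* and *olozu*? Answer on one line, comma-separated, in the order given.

The pattern is consonant vs. vowel: -ra when the stem ends in a consonant (*titohof*, *weber*, *uj*, *siruv*); -gop when the stem ends in a vowel (*ewavu*, *misolto*).
Since the final sound of *pitej* is /j/ (a consonant), it takes -ra, giving *pitejra*.
The final sound of *olozu* is /u/, which is a vowel, so the suffix is -gop, giving *olozugop*.

pitejra, olozugop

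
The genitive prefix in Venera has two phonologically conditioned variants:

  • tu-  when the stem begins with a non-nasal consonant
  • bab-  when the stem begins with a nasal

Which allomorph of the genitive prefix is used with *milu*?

bab-

Since the first consonant of *milu* is /m/ (a nasal), it takes bab-.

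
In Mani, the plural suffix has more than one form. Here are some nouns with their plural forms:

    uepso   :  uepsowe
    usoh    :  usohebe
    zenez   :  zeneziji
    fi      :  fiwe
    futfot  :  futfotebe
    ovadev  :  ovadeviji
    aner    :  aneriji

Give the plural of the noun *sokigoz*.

sokigoziji

The pattern is voicing of the final sound: -ebe when the stem ends in a voiceless consonant (*usoh*, *futfot*); -iji when the stem ends in a voiced consonant (*zenez*, *ovadev*, *aner*); -we when the stem ends in a vowel (*uepso*, *fi*).
*sokigoz* — final sound /z/ (a voiced consonant) → -iji → *sokigoziji*.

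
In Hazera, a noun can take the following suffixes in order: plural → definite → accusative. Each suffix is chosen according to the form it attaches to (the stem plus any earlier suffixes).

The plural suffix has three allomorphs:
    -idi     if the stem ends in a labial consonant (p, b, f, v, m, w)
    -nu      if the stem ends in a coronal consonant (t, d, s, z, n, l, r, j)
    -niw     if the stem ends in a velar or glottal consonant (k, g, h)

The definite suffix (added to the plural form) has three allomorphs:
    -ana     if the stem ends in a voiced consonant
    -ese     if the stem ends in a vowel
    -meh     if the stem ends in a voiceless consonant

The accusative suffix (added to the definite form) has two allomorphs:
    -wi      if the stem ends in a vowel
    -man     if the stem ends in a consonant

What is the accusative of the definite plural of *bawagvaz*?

The final consonant of *bawagvaz* is /z/, which is coronal, so the plural suffix is -nu, giving *bawagvaznu*.
The plural form *bawagvaznu*: final sound = /u/, a vowel → -ese → *bawagvaznuese*.
The definite form *bawagvaznuese*: final sound = /e/, a vowel → -wi → *bawagvaznuesewi*.

bawagvaznuesewi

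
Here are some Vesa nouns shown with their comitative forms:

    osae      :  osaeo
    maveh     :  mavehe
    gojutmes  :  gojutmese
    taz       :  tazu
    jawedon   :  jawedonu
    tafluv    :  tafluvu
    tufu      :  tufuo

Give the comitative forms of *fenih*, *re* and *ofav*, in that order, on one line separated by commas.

fenihe, reo, ofavu

The alternation tracks the final sound of the stem — -e when the stem ends in a voiceless consonant (*maveh*, *gojutmes*); -u when the stem ends in a voiced consonant (*taz*, *jawedon*, *tafluv*); -o when the stem ends in a vowel (*osae*, *tufu*).
*fenih*: final sound = /h/, a voiceless consonant → -e → *fenihe*.
*re*: final sound = /e/, a vowel → -o → *reo*.
The final sound of *ofav* is /v/, which is a voiced consonant, so the suffix is -u, giving *ofavu*.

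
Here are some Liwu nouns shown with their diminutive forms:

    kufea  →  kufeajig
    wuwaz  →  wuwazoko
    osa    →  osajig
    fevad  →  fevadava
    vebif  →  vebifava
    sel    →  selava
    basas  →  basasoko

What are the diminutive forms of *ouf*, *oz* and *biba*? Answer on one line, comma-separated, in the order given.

oufava, ozoko, bibajig

Looking at the final sound of each stem: -oko when the stem ends in a sibilant (*wuwaz*, *basas*); -ava when the stem ends in a non-sibilant consonant (*fevad*, *vebif*, *sel*); -jig when the stem ends in a vowel (*kufea*, *osa*).
The final sound of *ouf* is /f/, which is a non-sibilant consonant, so the suffix is -ava, giving *oufava*.
Since the final sound of *oz* is /z/ (a sibilant), it takes -oko, giving *ozoko*.
*biba*: final sound = /a/, a vowel → -jig → *bibajig*.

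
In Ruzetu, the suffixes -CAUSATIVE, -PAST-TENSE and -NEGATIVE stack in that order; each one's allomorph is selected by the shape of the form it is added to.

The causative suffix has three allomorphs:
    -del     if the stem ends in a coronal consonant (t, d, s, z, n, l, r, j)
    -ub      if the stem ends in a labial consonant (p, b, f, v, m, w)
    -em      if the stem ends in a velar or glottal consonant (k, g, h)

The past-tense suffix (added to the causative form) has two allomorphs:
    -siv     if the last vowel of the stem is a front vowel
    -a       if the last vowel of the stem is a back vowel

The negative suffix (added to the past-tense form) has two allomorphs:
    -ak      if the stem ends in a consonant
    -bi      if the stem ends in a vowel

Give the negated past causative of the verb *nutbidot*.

nutbidotdelsivak

*nutbidot*: final consonant = /t/, coronal → -del → *nutbidotdel*.
The causative form *nutbidotdel* — last vowel /e/ (a front vowel) → -siv → *nutbidotdelsiv*.
The final sound of the past-tense form *nutbidotdelsiv* is /v/, which is a consonant, so the negative suffix is -ak, giving *nutbidotdelsivak*.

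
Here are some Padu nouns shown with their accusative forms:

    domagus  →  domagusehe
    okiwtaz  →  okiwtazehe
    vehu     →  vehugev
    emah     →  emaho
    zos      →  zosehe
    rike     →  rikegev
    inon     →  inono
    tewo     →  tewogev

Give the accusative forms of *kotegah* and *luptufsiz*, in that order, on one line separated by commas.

kotegaho, luptufsizehe

The pattern is sibilance of the final sound: -ehe when the stem ends in a sibilant (*domagus*, *okiwtaz*, *zos*); -o when the stem ends in a non-sibilant consonant (*emah*, *inon*); -gev when the stem ends in a vowel (*vehu*, *rike*, *tewo*).
The final sound of *kotegah* is /h/, which is a non-sibilant consonant, so the suffix is -o, giving *kotegaho*.
*luptufsiz* — final sound /z/ (a sibilant) → -ehe → *luptufsizehe*.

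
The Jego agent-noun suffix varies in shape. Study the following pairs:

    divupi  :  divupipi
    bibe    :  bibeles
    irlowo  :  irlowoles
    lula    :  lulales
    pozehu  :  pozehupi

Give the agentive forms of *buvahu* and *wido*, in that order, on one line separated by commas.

Looking at the last vowel of each stem: -pi when the last vowel of the stem is a high vowel (*divupi*, *pozehu*); -les when the last vowel of the stem is a non-high vowel (*bibe*, *irlowo*, *lula*).
*buvahu*: last vowel = /u/, a high vowel → -pi → *buvahupi*.
Since the last vowel of *wido* is /o/ (a non-high vowel), it takes -les, giving *widoles*.

buvahupi, widoles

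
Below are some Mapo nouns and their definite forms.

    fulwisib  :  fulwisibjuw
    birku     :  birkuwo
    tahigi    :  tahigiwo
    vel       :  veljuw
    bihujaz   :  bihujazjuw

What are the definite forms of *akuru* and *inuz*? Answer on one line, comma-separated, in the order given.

akuruwo, inuzjuw

The suffix is conditioned by the final sound: -juw when the stem ends in a consonant (*fulwisib*, *vel*, *bihujaz*); -wo when the stem ends in a vowel (*birku*, *tahigi*).
*akuru*: final sound = /u/, a vowel → -wo → *akuruwo*.
The final sound of *inuz* is /z/, which is a consonant, so the suffix is -juw, giving *inuzjuw*.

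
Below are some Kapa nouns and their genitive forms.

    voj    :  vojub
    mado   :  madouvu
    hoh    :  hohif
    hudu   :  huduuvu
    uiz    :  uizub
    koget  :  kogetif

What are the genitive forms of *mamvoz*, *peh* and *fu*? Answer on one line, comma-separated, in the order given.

mamvozub, pehif, fuuvu

The pattern is voicing of the final sound: -if when the stem ends in a voiceless consonant (*hoh*, *koget*); -ub when the stem ends in a voiced consonant (*voj*, *uiz*); -uvu when the stem ends in a vowel (*mado*, *hudu*).
*mamvoz* — final sound /z/ (a voiced consonant) → -ub → *mamvozub*.
*peh* — final sound /h/ (a voiceless consonant) → -if → *pehif*.
Since the final sound of *fu* is /u/ (a vowel), it takes -uvu, giving *fuuvu*.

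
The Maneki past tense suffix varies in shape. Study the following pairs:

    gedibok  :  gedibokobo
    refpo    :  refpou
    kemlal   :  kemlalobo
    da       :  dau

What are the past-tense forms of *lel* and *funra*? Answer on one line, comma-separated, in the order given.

The suffix is conditioned by the final sound: -obo when the stem ends in a consonant (*gedibok*, *kemlal*); -u when the stem ends in a vowel (*refpo*, *da*).
*lel*: final sound = /l/, a consonant → -obo → *lelobo*.
Since the final sound of *funra* is /a/ (a vowel), it takes -u, giving *funrau*.

lelobo, funrau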